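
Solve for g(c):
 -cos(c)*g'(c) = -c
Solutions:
 g(c) = C1 + Integral(c/cos(c), c)


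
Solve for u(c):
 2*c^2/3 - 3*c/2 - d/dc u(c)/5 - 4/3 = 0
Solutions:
 u(c) = C1 + 10*c^3/9 - 15*c^2/4 - 20*c/3


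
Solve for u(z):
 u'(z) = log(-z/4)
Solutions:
 u(z) = C1 + z*log(-z) + z*(-2*log(2) - 1)


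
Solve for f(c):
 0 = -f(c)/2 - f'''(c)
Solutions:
 f(c) = C3*exp(-2^(2/3)*c/2) + (C1*sin(2^(2/3)*sqrt(3)*c/4) + C2*cos(2^(2/3)*sqrt(3)*c/4))*exp(2^(2/3)*c/4)


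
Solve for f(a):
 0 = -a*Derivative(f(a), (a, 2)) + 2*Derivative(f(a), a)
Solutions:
 f(a) = C1 + C2*a^3


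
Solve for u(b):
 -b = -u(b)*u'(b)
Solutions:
 u(b) = -sqrt(C1 + b^2)
 u(b) = sqrt(C1 + b^2)


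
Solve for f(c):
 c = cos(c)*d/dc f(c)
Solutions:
 f(c) = C1 + Integral(c/cos(c), c)


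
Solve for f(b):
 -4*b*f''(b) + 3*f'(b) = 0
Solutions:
 f(b) = C1 + C2*b^(7/4)


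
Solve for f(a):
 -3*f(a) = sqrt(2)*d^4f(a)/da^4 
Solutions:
 f(a) = (C1*sin(2^(3/8)*3^(1/4)*a/2) + C2*cos(2^(3/8)*3^(1/4)*a/2))*exp(-2^(3/8)*3^(1/4)*a/2) + (C3*sin(2^(3/8)*3^(1/4)*a/2) + C4*cos(2^(3/8)*3^(1/4)*a/2))*exp(2^(3/8)*3^(1/4)*a/2)


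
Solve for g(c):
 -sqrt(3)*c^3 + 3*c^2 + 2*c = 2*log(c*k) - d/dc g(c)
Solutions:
 g(c) = C1 + sqrt(3)*c^4/4 - c^3 - c^2 + 2*c*log(c*k) - 2*c


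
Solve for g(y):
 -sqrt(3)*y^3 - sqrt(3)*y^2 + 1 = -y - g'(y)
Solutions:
 g(y) = C1 + sqrt(3)*y^4/4 + sqrt(3)*y^3/3 - y^2/2 - y


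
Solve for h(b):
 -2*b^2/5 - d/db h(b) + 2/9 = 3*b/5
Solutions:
 h(b) = C1 - 2*b^3/15 - 3*b^2/10 + 2*b/9


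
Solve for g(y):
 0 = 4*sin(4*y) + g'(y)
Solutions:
 g(y) = C1 + cos(4*y)


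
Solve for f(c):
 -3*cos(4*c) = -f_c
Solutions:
 f(c) = C1 + 3*sin(4*c)/4


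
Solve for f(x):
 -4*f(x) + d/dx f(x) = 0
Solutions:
 f(x) = C1*exp(4*x)


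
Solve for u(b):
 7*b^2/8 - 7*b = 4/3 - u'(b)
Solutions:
 u(b) = C1 - 7*b^3/24 + 7*b^2/2 + 4*b/3


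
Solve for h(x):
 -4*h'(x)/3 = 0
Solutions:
 h(x) = C1


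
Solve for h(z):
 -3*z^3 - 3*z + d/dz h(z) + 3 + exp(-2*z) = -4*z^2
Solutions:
 h(z) = C1 + 3*z^4/4 - 4*z^3/3 + 3*z^2/2 - 3*z + exp(-2*z)/2


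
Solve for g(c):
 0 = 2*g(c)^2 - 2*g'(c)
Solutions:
 g(c) = -1/(C1 + c)


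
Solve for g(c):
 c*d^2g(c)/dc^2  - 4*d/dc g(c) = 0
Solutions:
 g(c) = C1 + C2*c^5


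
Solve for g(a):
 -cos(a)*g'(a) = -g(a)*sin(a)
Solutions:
 g(a) = C1/cos(a)


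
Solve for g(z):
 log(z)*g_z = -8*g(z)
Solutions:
 g(z) = C1*exp(-8*li(z))


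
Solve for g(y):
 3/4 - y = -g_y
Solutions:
 g(y) = C1 + y^2/2 - 3*y/4


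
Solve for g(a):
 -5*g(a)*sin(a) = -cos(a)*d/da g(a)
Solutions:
 g(a) = C1/cos(a)^5


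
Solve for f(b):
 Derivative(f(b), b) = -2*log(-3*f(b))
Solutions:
 Integral(1/(log(-_y) + log(3)), (_y, f(b)))/2 = C1 - b


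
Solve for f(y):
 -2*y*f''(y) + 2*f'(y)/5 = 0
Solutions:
 f(y) = C1 + C2*y^(6/5)


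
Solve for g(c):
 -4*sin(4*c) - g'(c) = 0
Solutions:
 g(c) = C1 + cos(4*c)


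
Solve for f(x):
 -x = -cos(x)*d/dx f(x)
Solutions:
 f(x) = C1 + Integral(x/cos(x), x)


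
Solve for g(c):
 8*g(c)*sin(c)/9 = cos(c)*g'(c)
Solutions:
 g(c) = C1/cos(c)^(8/9)


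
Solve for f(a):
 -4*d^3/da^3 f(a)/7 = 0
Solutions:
 f(a) = C1 + C2*a + C3*a^2


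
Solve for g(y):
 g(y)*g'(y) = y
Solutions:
 g(y) = -sqrt(C1 + y^2)
 g(y) = sqrt(C1 + y^2)


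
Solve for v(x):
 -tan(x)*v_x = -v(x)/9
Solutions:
 v(x) = C1*sin(x)^(1/9)


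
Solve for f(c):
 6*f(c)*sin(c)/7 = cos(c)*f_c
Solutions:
 f(c) = C1/cos(c)^(6/7)


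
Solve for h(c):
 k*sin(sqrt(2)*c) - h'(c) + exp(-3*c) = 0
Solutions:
 h(c) = C1 - sqrt(2)*k*cos(sqrt(2)*c)/2 - exp(-3*c)/3


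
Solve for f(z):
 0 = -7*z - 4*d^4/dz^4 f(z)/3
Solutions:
 f(z) = C1 + C2*z + C3*z^2 + C4*z^3 - 7*z^5/160


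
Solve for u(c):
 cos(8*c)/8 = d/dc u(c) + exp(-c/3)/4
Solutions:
 u(c) = C1 + sin(8*c)/64 + 3*exp(-c/3)/4


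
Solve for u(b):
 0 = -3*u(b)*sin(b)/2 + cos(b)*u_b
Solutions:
 u(b) = C1/cos(b)^(3/2)


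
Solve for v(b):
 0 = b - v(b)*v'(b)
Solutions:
 v(b) = -sqrt(C1 + b^2)
 v(b) = sqrt(C1 + b^2)


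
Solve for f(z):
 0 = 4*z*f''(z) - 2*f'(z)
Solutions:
 f(z) = C1 + C2*z^(3/2)


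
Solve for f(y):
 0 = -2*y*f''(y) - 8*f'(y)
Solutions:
 f(y) = C1 + C2/y^3


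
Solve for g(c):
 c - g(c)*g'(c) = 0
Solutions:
 g(c) = -sqrt(C1 + c^2)
 g(c) = sqrt(C1 + c^2)


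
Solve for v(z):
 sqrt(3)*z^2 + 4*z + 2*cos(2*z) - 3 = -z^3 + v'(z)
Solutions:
 v(z) = C1 + z^4/4 + sqrt(3)*z^3/3 + 2*z^2 - 3*z + sin(2*z)


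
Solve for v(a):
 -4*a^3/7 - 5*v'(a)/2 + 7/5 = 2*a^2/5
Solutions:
 v(a) = C1 - 2*a^4/35 - 4*a^3/75 + 14*a/25


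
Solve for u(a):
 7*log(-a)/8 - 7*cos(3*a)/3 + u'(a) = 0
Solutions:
 u(a) = C1 - 7*a*log(-a)/8 + 7*a/8 + 7*sin(3*a)/9


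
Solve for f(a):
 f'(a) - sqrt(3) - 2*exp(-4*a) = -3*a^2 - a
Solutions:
 f(a) = C1 - a^3 - a^2/2 + sqrt(3)*a - exp(-4*a)/2


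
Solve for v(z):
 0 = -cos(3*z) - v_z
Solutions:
 v(z) = C1 - sin(3*z)/3


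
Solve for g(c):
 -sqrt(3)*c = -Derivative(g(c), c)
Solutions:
 g(c) = C1 + sqrt(3)*c^2/2


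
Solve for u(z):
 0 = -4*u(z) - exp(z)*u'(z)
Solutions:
 u(z) = C1*exp(4*exp(-z))


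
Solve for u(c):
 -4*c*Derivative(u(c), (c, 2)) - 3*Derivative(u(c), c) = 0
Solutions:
 u(c) = C1 + C2*c^(1/4)


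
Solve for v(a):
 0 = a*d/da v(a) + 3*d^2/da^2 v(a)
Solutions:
 v(a) = C1 + C2*erf(sqrt(6)*a/6)


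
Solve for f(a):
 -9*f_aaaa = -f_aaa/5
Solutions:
 f(a) = C1 + C2*a + C3*a^2 + C4*exp(a/45)


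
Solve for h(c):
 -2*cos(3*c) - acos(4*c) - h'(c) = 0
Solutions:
 h(c) = C1 - c*acos(4*c) + sqrt(1 - 16*c^2)/4 - 2*sin(3*c)/3


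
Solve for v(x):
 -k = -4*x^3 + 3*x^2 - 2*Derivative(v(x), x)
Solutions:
 v(x) = C1 + k*x/2 - x^4/2 + x^3/2


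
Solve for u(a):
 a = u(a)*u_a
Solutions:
 u(a) = -sqrt(C1 + a^2)
 u(a) = sqrt(C1 + a^2)


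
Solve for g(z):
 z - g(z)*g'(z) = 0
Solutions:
 g(z) = -sqrt(C1 + z^2)
 g(z) = sqrt(C1 + z^2)


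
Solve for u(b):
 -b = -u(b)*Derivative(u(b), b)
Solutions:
 u(b) = -sqrt(C1 + b^2)
 u(b) = sqrt(C1 + b^2)


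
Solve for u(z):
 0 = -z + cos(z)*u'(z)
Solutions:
 u(z) = C1 + Integral(z/cos(z), z)


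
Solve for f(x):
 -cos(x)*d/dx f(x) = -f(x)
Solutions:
 f(x) = C1*sqrt(sin(x) + 1)/sqrt(sin(x) - 1)


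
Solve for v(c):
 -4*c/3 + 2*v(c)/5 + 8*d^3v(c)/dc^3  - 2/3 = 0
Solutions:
 v(c) = C3*exp(-50^(1/3)*c/10) + 10*c/3 + (C1*sin(sqrt(3)*50^(1/3)*c/20) + C2*cos(sqrt(3)*50^(1/3)*c/20))*exp(50^(1/3)*c/20) + 5/3


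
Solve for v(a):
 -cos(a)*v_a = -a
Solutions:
 v(a) = C1 + Integral(a/cos(a), a)


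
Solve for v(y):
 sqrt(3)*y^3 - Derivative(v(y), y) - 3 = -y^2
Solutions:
 v(y) = C1 + sqrt(3)*y^4/4 + y^3/3 - 3*y


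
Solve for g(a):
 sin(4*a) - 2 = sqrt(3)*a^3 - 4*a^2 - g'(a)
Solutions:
 g(a) = C1 + sqrt(3)*a^4/4 - 4*a^3/3 + 2*a + cos(4*a)/4


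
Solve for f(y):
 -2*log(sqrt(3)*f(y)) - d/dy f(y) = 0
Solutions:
 Integral(1/(2*log(_y) + log(3)), (_y, f(y))) = C1 - y


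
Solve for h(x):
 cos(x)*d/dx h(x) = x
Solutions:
 h(x) = C1 + Integral(x/cos(x), x)


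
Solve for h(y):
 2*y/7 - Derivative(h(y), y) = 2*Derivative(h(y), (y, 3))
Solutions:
 h(y) = C1 + C2*sin(sqrt(2)*y/2) + C3*cos(sqrt(2)*y/2) + y^2/7


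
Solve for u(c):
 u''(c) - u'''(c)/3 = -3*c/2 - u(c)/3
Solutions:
 u(c) = C1*exp(c*(-2^(2/3)*(sqrt(5) + 3)^(1/3)/4 - 2^(1/3)/(2*(sqrt(5) + 3)^(1/3)) + 1))*sin(2^(1/3)*sqrt(3)*c*(-2^(1/3)*(sqrt(5) + 3)^(1/3) + 2/(sqrt(5) + 3)^(1/3))/4) + C2*exp(c*(-2^(2/3)*(sqrt(5) + 3)^(1/3)/4 - 2^(1/3)/(2*(sqrt(5) + 3)^(1/3)) + 1))*cos(2^(1/3)*sqrt(3)*c*(-2^(1/3)*(sqrt(5) + 3)^(1/3) + 2/(sqrt(5) + 3)^(1/3))/4) + C3*exp(c*(2^(1/3)/(sqrt(5) + 3)^(1/3) + 1 + 2^(2/3)*(sqrt(5) + 3)^(1/3)/2)) - 9*c/2


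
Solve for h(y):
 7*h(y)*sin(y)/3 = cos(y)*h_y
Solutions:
 h(y) = C1/cos(y)^(7/3)


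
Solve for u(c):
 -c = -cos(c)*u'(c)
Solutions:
 u(c) = C1 + Integral(c/cos(c), c)


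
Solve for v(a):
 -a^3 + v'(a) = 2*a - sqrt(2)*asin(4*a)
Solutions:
 v(a) = C1 + a^4/4 + a^2 - sqrt(2)*(a*asin(4*a) + sqrt(1 - 16*a^2)/4)


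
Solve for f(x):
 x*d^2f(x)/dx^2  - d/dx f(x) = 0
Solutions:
 f(x) = C1 + C2*x^2


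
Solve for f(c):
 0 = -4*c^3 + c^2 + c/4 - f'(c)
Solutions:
 f(c) = C1 - c^4 + c^3/3 + c^2/8


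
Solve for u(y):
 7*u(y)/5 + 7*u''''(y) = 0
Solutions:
 u(y) = (C1*sin(sqrt(2)*5^(3/4)*y/10) + C2*cos(sqrt(2)*5^(3/4)*y/10))*exp(-sqrt(2)*5^(3/4)*y/10) + (C3*sin(sqrt(2)*5^(3/4)*y/10) + C4*cos(sqrt(2)*5^(3/4)*y/10))*exp(sqrt(2)*5^(3/4)*y/10)


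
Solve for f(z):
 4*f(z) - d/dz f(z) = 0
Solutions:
 f(z) = C1*exp(4*z)


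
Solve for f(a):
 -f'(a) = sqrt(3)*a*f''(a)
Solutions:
 f(a) = C1 + C2*a^(1 - sqrt(3)/3)


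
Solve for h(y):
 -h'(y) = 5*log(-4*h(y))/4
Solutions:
 4*Integral(1/(log(-_y) + 2*log(2)), (_y, h(y)))/5 = C1 - y


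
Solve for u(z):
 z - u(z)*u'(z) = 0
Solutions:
 u(z) = -sqrt(C1 + z^2)
 u(z) = sqrt(C1 + z^2)


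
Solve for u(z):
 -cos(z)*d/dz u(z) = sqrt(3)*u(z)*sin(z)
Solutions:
 u(z) = C1*cos(z)^(sqrt(3))


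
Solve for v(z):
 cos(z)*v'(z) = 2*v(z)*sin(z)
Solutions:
 v(z) = C1/cos(z)^2


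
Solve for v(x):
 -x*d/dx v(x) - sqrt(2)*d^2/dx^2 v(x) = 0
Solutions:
 v(x) = C1 + C2*erf(2^(1/4)*x/2)


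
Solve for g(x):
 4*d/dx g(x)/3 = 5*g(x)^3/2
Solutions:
 g(x) = -2*sqrt(-1/(C1 + 15*x))
 g(x) = 2*sqrt(-1/(C1 + 15*x))


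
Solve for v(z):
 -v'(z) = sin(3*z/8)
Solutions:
 v(z) = C1 + 8*cos(3*z/8)/3


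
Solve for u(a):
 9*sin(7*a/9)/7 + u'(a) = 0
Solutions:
 u(a) = C1 + 81*cos(7*a/9)/49


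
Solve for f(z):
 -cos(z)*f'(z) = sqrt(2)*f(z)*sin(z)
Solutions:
 f(z) = C1*cos(z)^(sqrt(2))


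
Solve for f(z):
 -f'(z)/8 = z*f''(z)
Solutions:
 f(z) = C1 + C2*z^(7/8)


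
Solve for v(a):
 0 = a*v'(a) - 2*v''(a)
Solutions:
 v(a) = C1 + C2*erfi(a/2)


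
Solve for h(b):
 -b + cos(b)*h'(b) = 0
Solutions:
 h(b) = C1 + Integral(b/cos(b), b)


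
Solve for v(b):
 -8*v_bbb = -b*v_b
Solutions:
 v(b) = C1 + Integral(C2*airyai(b/2) + C3*airybi(b/2), b)


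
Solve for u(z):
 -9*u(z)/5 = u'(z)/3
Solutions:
 u(z) = C1*exp(-27*z/5)


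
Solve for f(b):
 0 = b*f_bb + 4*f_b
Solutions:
 f(b) = C1 + C2/b^3


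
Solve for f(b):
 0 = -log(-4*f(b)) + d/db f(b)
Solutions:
 -Integral(1/(log(-_y) + 2*log(2)), (_y, f(b))) = C1 - b


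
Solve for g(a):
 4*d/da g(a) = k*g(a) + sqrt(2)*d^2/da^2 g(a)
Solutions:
 g(a) = C1*exp(sqrt(2)*a*(1 - sqrt(-sqrt(2)*k + 4)/2)) + C2*exp(sqrt(2)*a*(sqrt(-sqrt(2)*k + 4)/2 + 1))


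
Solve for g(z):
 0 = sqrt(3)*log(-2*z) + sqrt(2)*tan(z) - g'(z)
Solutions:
 g(z) = C1 + sqrt(3)*z*(log(-z) - 1) + sqrt(3)*z*log(2) - sqrt(2)*log(cos(z))


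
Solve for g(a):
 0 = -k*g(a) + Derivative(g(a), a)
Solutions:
 g(a) = C1*exp(a*k)


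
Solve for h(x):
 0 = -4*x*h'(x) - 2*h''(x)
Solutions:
 h(x) = C1 + C2*erf(x)


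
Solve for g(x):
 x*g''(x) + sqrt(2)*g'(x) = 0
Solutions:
 g(x) = C1 + C2*x^(1 - sqrt(2))


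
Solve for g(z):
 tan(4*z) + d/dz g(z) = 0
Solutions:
 g(z) = C1 + log(cos(4*z))/4


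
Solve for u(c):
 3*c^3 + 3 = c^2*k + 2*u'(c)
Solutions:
 u(c) = C1 + 3*c^4/8 - c^3*k/6 + 3*c/2


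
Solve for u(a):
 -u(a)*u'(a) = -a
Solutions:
 u(a) = -sqrt(C1 + a^2)
 u(a) = sqrt(C1 + a^2)


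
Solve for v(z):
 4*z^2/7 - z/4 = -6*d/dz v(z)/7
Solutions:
 v(z) = C1 - 2*z^3/9 + 7*z^2/48


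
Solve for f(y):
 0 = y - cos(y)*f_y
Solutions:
 f(y) = C1 + Integral(y/cos(y), y)


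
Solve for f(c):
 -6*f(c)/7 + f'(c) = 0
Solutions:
 f(c) = C1*exp(6*c/7)


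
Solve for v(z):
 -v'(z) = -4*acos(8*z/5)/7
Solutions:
 v(z) = C1 + 4*z*acos(8*z/5)/7 - sqrt(25 - 64*z^2)/14


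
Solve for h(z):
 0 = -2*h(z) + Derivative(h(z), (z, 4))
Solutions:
 h(z) = C1*exp(-2^(1/4)*z) + C2*exp(2^(1/4)*z) + C3*sin(2^(1/4)*z) + C4*cos(2^(1/4)*z)


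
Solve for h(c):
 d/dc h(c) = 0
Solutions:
 h(c) = C1


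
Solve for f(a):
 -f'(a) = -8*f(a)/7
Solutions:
 f(a) = C1*exp(8*a/7)


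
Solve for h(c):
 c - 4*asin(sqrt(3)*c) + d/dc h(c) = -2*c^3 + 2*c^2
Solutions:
 h(c) = C1 - c^4/2 + 2*c^3/3 - c^2/2 + 4*c*asin(sqrt(3)*c) + 4*sqrt(3)*sqrt(1 - 3*c^2)/3


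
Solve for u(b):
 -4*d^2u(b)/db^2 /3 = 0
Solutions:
 u(b) = C1 + C2*b


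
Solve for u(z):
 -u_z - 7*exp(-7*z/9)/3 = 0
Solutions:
 u(z) = C1 + 3*exp(-7*z/9)


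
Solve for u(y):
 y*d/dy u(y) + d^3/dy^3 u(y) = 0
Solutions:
 u(y) = C1 + Integral(C2*airyai(-y) + C3*airybi(-y), y)


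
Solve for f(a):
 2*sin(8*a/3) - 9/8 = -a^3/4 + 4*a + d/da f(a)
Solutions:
 f(a) = C1 + a^4/16 - 2*a^2 - 9*a/8 - 3*cos(8*a/3)/4


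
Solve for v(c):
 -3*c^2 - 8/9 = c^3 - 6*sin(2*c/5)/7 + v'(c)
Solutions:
 v(c) = C1 - c^4/4 - c^3 - 8*c/9 - 15*cos(2*c/5)/7


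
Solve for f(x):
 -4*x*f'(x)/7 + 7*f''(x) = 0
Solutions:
 f(x) = C1 + C2*erfi(sqrt(2)*x/7)


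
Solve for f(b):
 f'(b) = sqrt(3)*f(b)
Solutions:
 f(b) = C1*exp(sqrt(3)*b)


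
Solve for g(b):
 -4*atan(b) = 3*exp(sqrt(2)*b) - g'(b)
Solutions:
 g(b) = C1 + 4*b*atan(b) + 3*sqrt(2)*exp(sqrt(2)*b)/2 - 2*log(b^2 + 1)


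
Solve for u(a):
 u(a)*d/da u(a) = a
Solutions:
 u(a) = -sqrt(C1 + a^2)
 u(a) = sqrt(C1 + a^2)


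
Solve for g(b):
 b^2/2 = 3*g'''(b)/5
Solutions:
 g(b) = C1 + C2*b + C3*b^2 + b^5/72


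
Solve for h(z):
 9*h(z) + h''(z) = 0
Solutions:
 h(z) = C1*sin(3*z) + C2*cos(3*z)


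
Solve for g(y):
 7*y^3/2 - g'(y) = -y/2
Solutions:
 g(y) = C1 + 7*y^4/8 + y^2/4


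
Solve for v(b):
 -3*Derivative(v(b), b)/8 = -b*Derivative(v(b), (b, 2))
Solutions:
 v(b) = C1 + C2*b^(11/8)


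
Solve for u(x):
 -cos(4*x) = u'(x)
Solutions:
 u(x) = C1 - sin(4*x)/4


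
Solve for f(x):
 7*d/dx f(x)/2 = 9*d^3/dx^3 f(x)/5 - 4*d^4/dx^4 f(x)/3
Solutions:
 f(x) = C1 + C2*exp(x*(27*3^(2/3)/(10*sqrt(105490) + 3257)^(1/3) + 18 + 3^(1/3)*(10*sqrt(105490) + 3257)^(1/3))/40)*sin(3^(1/6)*x*(-3^(2/3)*(10*sqrt(105490) + 3257)^(1/3) + 81/(10*sqrt(105490) + 3257)^(1/3))/40) + C3*exp(x*(27*3^(2/3)/(10*sqrt(105490) + 3257)^(1/3) + 18 + 3^(1/3)*(10*sqrt(105490) + 3257)^(1/3))/40)*cos(3^(1/6)*x*(-3^(2/3)*(10*sqrt(105490) + 3257)^(1/3) + 81/(10*sqrt(105490) + 3257)^(1/3))/40) + C4*exp(x*(-3^(1/3)*(10*sqrt(105490) + 3257)^(1/3) - 27*3^(2/3)/(10*sqrt(105490) + 3257)^(1/3) + 9)/20)


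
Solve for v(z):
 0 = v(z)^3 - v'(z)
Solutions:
 v(z) = -sqrt(2)*sqrt(-1/(C1 + z))/2
 v(z) = sqrt(2)*sqrt(-1/(C1 + z))/2


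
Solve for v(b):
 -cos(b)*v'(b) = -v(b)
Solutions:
 v(b) = C1*sqrt(sin(b) + 1)/sqrt(sin(b) - 1)


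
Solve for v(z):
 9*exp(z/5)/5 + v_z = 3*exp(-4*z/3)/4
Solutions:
 v(z) = C1 - 9*exp(z/5) - 9*exp(-4*z/3)/16


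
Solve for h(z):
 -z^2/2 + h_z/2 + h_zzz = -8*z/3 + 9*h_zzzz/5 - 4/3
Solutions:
 h(z) = C1 + C2*exp(z*(-10^(1/3)*(27*sqrt(7161) + 2287)^(1/3) - 10*10^(2/3)/(27*sqrt(7161) + 2287)^(1/3) + 20)/108)*sin(10^(1/3)*sqrt(3)*z*(-(27*sqrt(7161) + 2287)^(1/3) + 10*10^(1/3)/(27*sqrt(7161) + 2287)^(1/3))/108) + C3*exp(z*(-10^(1/3)*(27*sqrt(7161) + 2287)^(1/3) - 10*10^(2/3)/(27*sqrt(7161) + 2287)^(1/3) + 20)/108)*cos(10^(1/3)*sqrt(3)*z*(-(27*sqrt(7161) + 2287)^(1/3) + 10*10^(1/3)/(27*sqrt(7161) + 2287)^(1/3))/108) + C4*exp(z*(10*10^(2/3)/(27*sqrt(7161) + 2287)^(1/3) + 10 + 10^(1/3)*(27*sqrt(7161) + 2287)^(1/3))/54) + z^3/3 - 8*z^2/3 - 20*z/3


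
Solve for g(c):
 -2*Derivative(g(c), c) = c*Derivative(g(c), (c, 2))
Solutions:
 g(c) = C1 + C2/c


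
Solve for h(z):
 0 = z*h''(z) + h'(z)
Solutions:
 h(z) = C1 + C2*log(z)


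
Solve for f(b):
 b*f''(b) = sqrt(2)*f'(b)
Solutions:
 f(b) = C1 + C2*b^(1 + sqrt(2))


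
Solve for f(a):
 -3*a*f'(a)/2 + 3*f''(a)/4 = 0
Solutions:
 f(a) = C1 + C2*erfi(a)


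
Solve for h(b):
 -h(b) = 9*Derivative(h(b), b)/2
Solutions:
 h(b) = C1*exp(-2*b/9)


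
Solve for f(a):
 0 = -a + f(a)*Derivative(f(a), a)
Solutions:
 f(a) = -sqrt(C1 + a^2)
 f(a) = sqrt(C1 + a^2)


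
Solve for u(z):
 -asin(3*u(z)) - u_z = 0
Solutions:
 Integral(1/asin(3*_y), (_y, u(z))) = C1 - z


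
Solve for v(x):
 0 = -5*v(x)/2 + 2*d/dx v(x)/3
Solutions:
 v(x) = C1*exp(15*x/4)


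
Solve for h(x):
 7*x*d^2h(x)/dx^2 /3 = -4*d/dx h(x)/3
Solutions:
 h(x) = C1 + C2*x^(3/7)


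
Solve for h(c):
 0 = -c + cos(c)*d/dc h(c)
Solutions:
 h(c) = C1 + Integral(c/cos(c), c)


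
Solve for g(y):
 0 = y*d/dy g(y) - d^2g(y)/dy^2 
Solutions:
 g(y) = C1 + C2*erfi(sqrt(2)*y/2)


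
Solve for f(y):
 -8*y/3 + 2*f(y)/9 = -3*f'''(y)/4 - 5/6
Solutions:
 f(y) = C3*exp(-2*y/3) + 12*y + (C1*sin(sqrt(3)*y/3) + C2*cos(sqrt(3)*y/3))*exp(y/3) - 15/4


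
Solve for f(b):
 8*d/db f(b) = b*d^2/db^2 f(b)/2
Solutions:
 f(b) = C1 + C2*b^17


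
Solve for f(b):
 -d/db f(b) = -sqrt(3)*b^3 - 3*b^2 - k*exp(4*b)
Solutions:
 f(b) = C1 + sqrt(3)*b^4/4 + b^3 + k*exp(4*b)/4


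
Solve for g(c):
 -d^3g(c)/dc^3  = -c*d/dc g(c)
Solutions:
 g(c) = C1 + Integral(C2*airyai(c) + C3*airybi(c), c)


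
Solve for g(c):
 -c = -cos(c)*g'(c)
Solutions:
 g(c) = C1 + Integral(c/cos(c), c)


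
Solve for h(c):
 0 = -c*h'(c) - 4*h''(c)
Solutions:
 h(c) = C1 + C2*erf(sqrt(2)*c/4)


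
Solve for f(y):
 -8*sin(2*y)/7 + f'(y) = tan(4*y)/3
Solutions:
 f(y) = C1 - log(cos(4*y))/12 - 4*cos(2*y)/7


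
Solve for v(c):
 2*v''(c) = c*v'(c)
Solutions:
 v(c) = C1 + C2*erfi(c/2)


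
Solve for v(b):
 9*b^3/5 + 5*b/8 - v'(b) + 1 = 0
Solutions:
 v(b) = C1 + 9*b^4/20 + 5*b^2/16 + b


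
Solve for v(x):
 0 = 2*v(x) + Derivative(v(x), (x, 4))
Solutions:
 v(x) = (C1*sin(2^(3/4)*x/2) + C2*cos(2^(3/4)*x/2))*exp(-2^(3/4)*x/2) + (C3*sin(2^(3/4)*x/2) + C4*cos(2^(3/4)*x/2))*exp(2^(3/4)*x/2)


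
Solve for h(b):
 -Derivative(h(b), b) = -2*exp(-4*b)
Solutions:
 h(b) = C1 - exp(-4*b)/2


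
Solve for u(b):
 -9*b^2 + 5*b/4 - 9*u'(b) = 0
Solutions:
 u(b) = C1 - b^3/3 + 5*b^2/72


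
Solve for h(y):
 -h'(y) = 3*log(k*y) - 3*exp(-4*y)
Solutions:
 h(y) = C1 - 3*y*log(k*y) + 3*y - 3*exp(-4*y)/4


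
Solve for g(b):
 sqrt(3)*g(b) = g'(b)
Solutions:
 g(b) = C1*exp(sqrt(3)*b)


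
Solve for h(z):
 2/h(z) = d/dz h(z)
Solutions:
 h(z) = -sqrt(C1 + 4*z)
 h(z) = sqrt(C1 + 4*z)


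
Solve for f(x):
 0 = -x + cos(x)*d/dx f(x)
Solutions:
 f(x) = C1 + Integral(x/cos(x), x)


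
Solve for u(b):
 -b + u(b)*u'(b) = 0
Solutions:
 u(b) = -sqrt(C1 + b^2)
 u(b) = sqrt(C1 + b^2)


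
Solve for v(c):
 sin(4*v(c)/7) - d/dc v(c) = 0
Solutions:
 -c + 7*log(cos(4*v(c)/7) - 1)/8 - 7*log(cos(4*v(c)/7) + 1)/8 = C1


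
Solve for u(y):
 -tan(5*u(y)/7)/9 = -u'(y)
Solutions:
 u(y) = -7*asin(C1*exp(5*y/63))/5 + 7*pi/5
 u(y) = 7*asin(C1*exp(5*y/63))/5


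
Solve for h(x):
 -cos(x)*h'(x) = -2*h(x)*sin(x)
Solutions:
 h(x) = C1/cos(x)^2


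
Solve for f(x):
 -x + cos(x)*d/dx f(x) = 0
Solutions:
 f(x) = C1 + Integral(x/cos(x), x)


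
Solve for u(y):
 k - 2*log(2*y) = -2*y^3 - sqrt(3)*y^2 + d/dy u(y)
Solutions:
 u(y) = C1 + k*y + y^4/2 + sqrt(3)*y^3/3 - 2*y*log(y) - y*log(4) + 2*y


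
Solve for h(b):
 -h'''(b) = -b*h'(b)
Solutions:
 h(b) = C1 + Integral(C2*airyai(b) + C3*airybi(b), b)


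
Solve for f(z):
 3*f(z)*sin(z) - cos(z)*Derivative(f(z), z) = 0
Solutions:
 f(z) = C1/cos(z)^3


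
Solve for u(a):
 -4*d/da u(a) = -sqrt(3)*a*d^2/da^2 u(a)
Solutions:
 u(a) = C1 + C2*a^(1 + 4*sqrt(3)/3)


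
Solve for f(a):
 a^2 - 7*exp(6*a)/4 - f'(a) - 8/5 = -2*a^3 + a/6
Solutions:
 f(a) = C1 + a^4/2 + a^3/3 - a^2/12 - 8*a/5 - 7*exp(6*a)/24


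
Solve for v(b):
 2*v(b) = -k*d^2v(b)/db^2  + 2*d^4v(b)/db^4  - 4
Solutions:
 v(b) = C1*exp(-b*sqrt(k - sqrt(k^2 + 16))/2) + C2*exp(b*sqrt(k - sqrt(k^2 + 16))/2) + C3*exp(-b*sqrt(k + sqrt(k^2 + 16))/2) + C4*exp(b*sqrt(k + sqrt(k^2 + 16))/2) - 2


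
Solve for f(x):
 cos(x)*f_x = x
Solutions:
 f(x) = C1 + Integral(x/cos(x), x)


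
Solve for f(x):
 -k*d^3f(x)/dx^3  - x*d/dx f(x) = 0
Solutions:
 f(x) = C1 + Integral(C2*airyai(x*(-1/k)^(1/3)) + C3*airybi(x*(-1/k)^(1/3)), x)


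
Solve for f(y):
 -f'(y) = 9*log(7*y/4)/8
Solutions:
 f(y) = C1 - 9*y*log(y)/8 - 9*y*log(7)/8 + 9*y/8 + 9*y*log(2)/4


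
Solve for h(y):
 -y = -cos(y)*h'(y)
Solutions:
 h(y) = C1 + Integral(y/cos(y), y)


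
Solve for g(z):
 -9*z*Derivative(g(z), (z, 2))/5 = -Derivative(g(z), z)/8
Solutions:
 g(z) = C1 + C2*z^(77/72)


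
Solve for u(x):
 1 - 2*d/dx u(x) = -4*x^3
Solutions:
 u(x) = C1 + x^4/2 + x/2


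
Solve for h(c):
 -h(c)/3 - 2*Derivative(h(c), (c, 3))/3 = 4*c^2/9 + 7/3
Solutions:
 h(c) = C3*exp(-2^(2/3)*c/2) - 4*c^2/3 + (C1*sin(2^(2/3)*sqrt(3)*c/4) + C2*cos(2^(2/3)*sqrt(3)*c/4))*exp(2^(2/3)*c/4) - 7


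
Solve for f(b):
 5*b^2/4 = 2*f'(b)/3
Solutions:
 f(b) = C1 + 5*b^3/8


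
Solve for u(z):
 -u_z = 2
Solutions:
 u(z) = C1 - 2*z


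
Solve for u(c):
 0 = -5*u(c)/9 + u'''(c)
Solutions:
 u(c) = C3*exp(15^(1/3)*c/3) + (C1*sin(3^(5/6)*5^(1/3)*c/6) + C2*cos(3^(5/6)*5^(1/3)*c/6))*exp(-15^(1/3)*c/6)


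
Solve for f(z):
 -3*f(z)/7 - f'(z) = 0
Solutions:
 f(z) = C1*exp(-3*z/7)


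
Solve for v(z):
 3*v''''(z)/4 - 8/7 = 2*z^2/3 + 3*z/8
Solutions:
 v(z) = C1 + C2*z + C3*z^2 + C4*z^3 + z^6/405 + z^5/240 + 4*z^4/63


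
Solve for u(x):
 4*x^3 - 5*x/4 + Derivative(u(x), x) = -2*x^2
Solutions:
 u(x) = C1 - x^4 - 2*x^3/3 + 5*x^2/8


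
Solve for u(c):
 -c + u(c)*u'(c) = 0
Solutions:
 u(c) = -sqrt(C1 + c^2)
 u(c) = sqrt(C1 + c^2)


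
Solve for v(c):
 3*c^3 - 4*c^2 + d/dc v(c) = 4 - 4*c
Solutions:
 v(c) = C1 - 3*c^4/4 + 4*c^3/3 - 2*c^2 + 4*c


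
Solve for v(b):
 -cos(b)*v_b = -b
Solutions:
 v(b) = C1 + Integral(b/cos(b), b)


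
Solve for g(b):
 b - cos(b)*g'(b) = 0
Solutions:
 g(b) = C1 + Integral(b/cos(b), b)


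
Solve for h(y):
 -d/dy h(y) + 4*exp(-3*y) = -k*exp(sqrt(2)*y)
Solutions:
 h(y) = C1 + sqrt(2)*k*exp(sqrt(2)*y)/2 - 4*exp(-3*y)/3


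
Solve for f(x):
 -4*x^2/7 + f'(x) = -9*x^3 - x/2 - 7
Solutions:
 f(x) = C1 - 9*x^4/4 + 4*x^3/21 - x^2/4 - 7*x


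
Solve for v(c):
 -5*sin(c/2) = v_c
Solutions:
 v(c) = C1 + 10*cos(c/2)


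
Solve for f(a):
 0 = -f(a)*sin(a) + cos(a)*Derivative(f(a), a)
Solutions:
 f(a) = C1/cos(a)


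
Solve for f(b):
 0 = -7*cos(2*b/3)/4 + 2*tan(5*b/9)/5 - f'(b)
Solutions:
 f(b) = C1 - 18*log(cos(5*b/9))/25 - 21*sin(2*b/3)/8


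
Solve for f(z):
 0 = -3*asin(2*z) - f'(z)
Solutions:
 f(z) = C1 - 3*z*asin(2*z) - 3*sqrt(1 - 4*z^2)/2


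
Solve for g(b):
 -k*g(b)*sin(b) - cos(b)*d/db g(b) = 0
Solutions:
 g(b) = C1*exp(k*log(cos(b)))


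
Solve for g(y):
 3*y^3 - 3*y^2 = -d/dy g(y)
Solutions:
 g(y) = C1 - 3*y^4/4 + y^3


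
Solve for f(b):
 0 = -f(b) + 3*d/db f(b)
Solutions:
 f(b) = C1*exp(b/3)


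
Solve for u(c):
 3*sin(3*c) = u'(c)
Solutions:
 u(c) = C1 - cos(3*c)


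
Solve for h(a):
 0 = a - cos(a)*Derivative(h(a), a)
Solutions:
 h(a) = C1 + Integral(a/cos(a), a)


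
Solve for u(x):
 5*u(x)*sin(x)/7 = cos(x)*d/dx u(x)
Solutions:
 u(x) = C1/cos(x)^(5/7)


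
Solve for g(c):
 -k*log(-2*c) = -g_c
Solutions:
 g(c) = C1 + c*k*log(-c) + c*k*(-1 + log(2))


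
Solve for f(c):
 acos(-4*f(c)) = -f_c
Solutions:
 Integral(1/acos(-4*_y), (_y, f(c))) = C1 - c


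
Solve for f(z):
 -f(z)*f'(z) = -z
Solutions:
 f(z) = -sqrt(C1 + z^2)
 f(z) = sqrt(C1 + z^2)


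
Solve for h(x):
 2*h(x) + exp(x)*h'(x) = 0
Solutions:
 h(x) = C1*exp(2*exp(-x))


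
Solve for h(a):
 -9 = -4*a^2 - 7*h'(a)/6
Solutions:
 h(a) = C1 - 8*a^3/7 + 54*a/7


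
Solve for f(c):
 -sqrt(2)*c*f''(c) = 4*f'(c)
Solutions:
 f(c) = C1 + C2*c^(1 - 2*sqrt(2))


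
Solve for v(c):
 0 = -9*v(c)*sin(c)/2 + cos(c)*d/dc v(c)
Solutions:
 v(c) = C1/cos(c)^(9/2)


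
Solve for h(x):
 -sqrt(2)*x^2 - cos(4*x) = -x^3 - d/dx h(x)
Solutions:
 h(x) = C1 - x^4/4 + sqrt(2)*x^3/3 + sin(4*x)/4


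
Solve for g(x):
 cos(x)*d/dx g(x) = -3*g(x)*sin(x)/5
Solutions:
 g(x) = C1*cos(x)^(3/5)


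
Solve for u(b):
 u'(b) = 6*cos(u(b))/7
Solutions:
 -6*b/7 - log(sin(u(b)) - 1)/2 + log(sin(u(b)) + 1)/2 = C1


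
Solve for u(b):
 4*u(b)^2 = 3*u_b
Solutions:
 u(b) = -3/(C1 + 4*b)


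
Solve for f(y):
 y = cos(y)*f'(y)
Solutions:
 f(y) = C1 + Integral(y/cos(y), y)


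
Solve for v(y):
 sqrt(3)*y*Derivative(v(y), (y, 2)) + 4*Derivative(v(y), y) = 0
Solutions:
 v(y) = C1 + C2*y^(1 - 4*sqrt(3)/3)


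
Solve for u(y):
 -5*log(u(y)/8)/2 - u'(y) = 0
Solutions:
 -2*Integral(1/(-log(_y) + 3*log(2)), (_y, u(y)))/5 = C1 - y


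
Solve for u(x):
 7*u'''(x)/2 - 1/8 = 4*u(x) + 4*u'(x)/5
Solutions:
 u(x) = C1*exp(-x*(4*22050^(1/3)/(sqrt(2477265) + 1575)^(1/3) + 420^(1/3)*(sqrt(2477265) + 1575)^(1/3))/210)*sin(3^(1/6)*x*(-140^(1/3)*3^(2/3)*(sqrt(2477265) + 1575)^(1/3) + 12*2450^(1/3)/(sqrt(2477265) + 1575)^(1/3))/210) + C2*exp(-x*(4*22050^(1/3)/(sqrt(2477265) + 1575)^(1/3) + 420^(1/3)*(sqrt(2477265) + 1575)^(1/3))/210)*cos(3^(1/6)*x*(-140^(1/3)*3^(2/3)*(sqrt(2477265) + 1575)^(1/3) + 12*2450^(1/3)/(sqrt(2477265) + 1575)^(1/3))/210) + C3*exp(x*(4*22050^(1/3)/(sqrt(2477265) + 1575)^(1/3) + 420^(1/3)*(sqrt(2477265) + 1575)^(1/3))/105) - 1/32


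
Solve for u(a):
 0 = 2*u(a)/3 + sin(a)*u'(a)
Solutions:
 u(a) = C1*(cos(a) + 1)^(1/3)/(cos(a) - 1)^(1/3)


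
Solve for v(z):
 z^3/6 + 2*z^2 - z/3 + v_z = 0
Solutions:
 v(z) = C1 - z^4/24 - 2*z^3/3 + z^2/6


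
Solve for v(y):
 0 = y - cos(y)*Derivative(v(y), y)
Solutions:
 v(y) = C1 + Integral(y/cos(y), y)


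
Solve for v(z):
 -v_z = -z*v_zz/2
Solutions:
 v(z) = C1 + C2*z^3


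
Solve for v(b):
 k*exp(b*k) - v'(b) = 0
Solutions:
 v(b) = C1 + exp(b*k)


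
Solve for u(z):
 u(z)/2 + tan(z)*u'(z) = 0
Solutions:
 u(z) = C1/sqrt(sin(z))


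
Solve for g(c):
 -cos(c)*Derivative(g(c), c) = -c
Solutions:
 g(c) = C1 + Integral(c/cos(c), c)


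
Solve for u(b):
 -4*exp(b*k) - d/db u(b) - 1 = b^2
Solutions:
 u(b) = C1 - b^3/3 - b - 4*exp(b*k)/k


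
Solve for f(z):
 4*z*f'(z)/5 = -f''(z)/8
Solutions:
 f(z) = C1 + C2*erf(4*sqrt(5)*z/5)


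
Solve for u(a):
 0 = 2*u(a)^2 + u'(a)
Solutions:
 u(a) = 1/(C1 + 2*a)


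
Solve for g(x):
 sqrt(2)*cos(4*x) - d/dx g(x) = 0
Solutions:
 g(x) = C1 + sqrt(2)*sin(4*x)/4


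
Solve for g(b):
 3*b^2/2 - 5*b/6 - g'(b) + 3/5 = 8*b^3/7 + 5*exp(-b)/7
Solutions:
 g(b) = C1 - 2*b^4/7 + b^3/2 - 5*b^2/12 + 3*b/5 + 5*exp(-b)/7


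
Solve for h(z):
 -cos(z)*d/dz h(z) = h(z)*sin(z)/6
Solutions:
 h(z) = C1*cos(z)^(1/6)


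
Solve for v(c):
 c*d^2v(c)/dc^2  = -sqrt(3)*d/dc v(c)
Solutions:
 v(c) = C1 + C2*c^(1 - sqrt(3))


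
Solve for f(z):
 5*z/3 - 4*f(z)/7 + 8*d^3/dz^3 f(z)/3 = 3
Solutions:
 f(z) = C3*exp(14^(2/3)*3^(1/3)*z/14) + 35*z/12 + (C1*sin(14^(2/3)*3^(5/6)*z/28) + C2*cos(14^(2/3)*3^(5/6)*z/28))*exp(-14^(2/3)*3^(1/3)*z/28) - 21/4


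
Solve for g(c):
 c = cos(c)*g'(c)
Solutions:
 g(c) = C1 + Integral(c/cos(c), c)


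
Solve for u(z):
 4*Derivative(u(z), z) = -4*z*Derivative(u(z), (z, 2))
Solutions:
 u(z) = C1 + C2*log(z)


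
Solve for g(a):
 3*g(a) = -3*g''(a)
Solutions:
 g(a) = C1*sin(a) + C2*cos(a)


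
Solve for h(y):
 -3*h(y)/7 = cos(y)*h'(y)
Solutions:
 h(y) = C1*(sin(y) - 1)^(3/14)/(sin(y) + 1)^(3/14)


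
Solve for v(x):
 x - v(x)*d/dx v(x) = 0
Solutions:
 v(x) = -sqrt(C1 + x^2)
 v(x) = sqrt(C1 + x^2)


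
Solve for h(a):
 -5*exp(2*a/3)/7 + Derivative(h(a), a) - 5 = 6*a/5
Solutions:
 h(a) = C1 + 3*a^2/5 + 5*a + 15*exp(2*a/3)/14


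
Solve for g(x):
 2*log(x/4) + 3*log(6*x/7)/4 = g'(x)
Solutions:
 g(x) = C1 + 11*x*log(x)/4 - x*log(112) - 11*x/4 + x*log(7)/4 + 3*x*log(6)/4


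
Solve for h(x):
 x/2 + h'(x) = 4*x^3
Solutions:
 h(x) = C1 + x^4 - x^2/4


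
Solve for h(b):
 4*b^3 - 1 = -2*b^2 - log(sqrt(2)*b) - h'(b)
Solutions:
 h(b) = C1 - b^4 - 2*b^3/3 - b*log(b) - b*log(2)/2 + 2*b


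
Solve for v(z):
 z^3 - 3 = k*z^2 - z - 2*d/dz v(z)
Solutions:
 v(z) = C1 + k*z^3/6 - z^4/8 - z^2/4 + 3*z/2


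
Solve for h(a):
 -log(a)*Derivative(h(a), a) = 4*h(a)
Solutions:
 h(a) = C1*exp(-4*li(a))


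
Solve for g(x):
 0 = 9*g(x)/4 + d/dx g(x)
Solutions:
 g(x) = C1*exp(-9*x/4)


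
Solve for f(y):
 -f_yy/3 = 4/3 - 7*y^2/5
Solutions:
 f(y) = C1 + C2*y + 7*y^4/20 - 2*y^2


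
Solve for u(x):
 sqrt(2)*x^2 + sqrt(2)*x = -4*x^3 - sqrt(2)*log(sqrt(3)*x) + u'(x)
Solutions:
 u(x) = C1 + x^4 + sqrt(2)*x^3/3 + sqrt(2)*x^2/2 + sqrt(2)*x*log(x) - sqrt(2)*x + sqrt(2)*x*log(3)/2


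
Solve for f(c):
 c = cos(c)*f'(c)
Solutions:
 f(c) = C1 + Integral(c/cos(c), c)


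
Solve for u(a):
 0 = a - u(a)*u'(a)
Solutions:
 u(a) = -sqrt(C1 + a^2)
 u(a) = sqrt(C1 + a^2)


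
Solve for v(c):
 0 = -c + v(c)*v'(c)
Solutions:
 v(c) = -sqrt(C1 + c^2)
 v(c) = sqrt(C1 + c^2)


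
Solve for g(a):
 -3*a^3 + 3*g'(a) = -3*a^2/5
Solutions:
 g(a) = C1 + a^4/4 - a^3/15


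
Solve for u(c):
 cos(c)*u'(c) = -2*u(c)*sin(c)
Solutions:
 u(c) = C1*cos(c)^2


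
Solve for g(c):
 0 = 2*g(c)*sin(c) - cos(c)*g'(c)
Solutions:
 g(c) = C1/cos(c)^2


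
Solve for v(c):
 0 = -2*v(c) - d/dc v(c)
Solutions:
 v(c) = C1*exp(-2*c)


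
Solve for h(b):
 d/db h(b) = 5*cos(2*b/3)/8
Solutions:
 h(b) = C1 + 15*sin(2*b/3)/16


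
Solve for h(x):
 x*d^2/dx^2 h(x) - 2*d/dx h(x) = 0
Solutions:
 h(x) = C1 + C2*x^3


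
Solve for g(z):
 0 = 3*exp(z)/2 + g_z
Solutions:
 g(z) = C1 - 3*exp(z)/2


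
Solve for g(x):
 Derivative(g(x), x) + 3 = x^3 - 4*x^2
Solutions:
 g(x) = C1 + x^4/4 - 4*x^3/3 - 3*x


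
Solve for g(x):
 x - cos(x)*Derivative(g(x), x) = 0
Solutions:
 g(x) = C1 + Integral(x/cos(x), x)


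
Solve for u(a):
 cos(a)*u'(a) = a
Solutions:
 u(a) = C1 + Integral(a/cos(a), a)


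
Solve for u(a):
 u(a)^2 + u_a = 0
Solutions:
 u(a) = 1/(C1 + a)


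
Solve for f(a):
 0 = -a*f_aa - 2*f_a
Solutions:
 f(a) = C1 + C2/a


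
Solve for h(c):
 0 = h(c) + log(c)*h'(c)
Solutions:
 h(c) = C1*exp(-li(c))


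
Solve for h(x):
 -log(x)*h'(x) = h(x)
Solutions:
 h(x) = C1*exp(-li(x))


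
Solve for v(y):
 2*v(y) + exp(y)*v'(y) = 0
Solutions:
 v(y) = C1*exp(2*exp(-y))


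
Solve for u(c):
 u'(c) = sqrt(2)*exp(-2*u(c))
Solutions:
 u(c) = log(-sqrt(C1 + 2*sqrt(2)*c))
 u(c) = log(C1 + 2*sqrt(2)*c)/2


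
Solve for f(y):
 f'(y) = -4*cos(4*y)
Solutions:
 f(y) = C1 - sin(4*y)


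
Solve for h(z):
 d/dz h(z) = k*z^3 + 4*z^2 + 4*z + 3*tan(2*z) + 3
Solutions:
 h(z) = C1 + k*z^4/4 + 4*z^3/3 + 2*z^2 + 3*z - 3*log(cos(2*z))/2


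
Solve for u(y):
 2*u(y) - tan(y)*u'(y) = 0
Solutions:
 u(y) = C1*sin(y)^2


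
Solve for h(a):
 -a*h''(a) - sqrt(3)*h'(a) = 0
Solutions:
 h(a) = C1 + C2*a^(1 - sqrt(3))


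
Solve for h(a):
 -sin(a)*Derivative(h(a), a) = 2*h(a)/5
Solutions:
 h(a) = C1*(cos(a) + 1)^(1/5)/(cos(a) - 1)^(1/5)


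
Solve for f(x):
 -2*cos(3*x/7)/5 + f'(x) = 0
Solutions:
 f(x) = C1 + 14*sin(3*x/7)/15


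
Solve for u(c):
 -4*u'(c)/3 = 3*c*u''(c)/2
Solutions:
 u(c) = C1 + C2*c^(1/9)


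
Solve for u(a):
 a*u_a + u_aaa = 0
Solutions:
 u(a) = C1 + Integral(C2*airyai(-a) + C3*airybi(-a), a)


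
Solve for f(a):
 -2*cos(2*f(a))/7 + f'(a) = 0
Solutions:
 -2*a/7 - log(sin(2*f(a)) - 1)/4 + log(sin(2*f(a)) + 1)/4 = C1


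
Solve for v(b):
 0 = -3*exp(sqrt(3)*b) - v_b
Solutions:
 v(b) = C1 - sqrt(3)*exp(sqrt(3)*b)


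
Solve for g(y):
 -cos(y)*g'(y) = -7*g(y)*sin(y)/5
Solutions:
 g(y) = C1/cos(y)^(7/5)


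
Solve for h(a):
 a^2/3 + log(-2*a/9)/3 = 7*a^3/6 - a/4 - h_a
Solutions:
 h(a) = C1 + 7*a^4/24 - a^3/9 - a^2/8 - a*log(-a)/3 + a*(-log(2) + 1/3 + 2*log(6)/3)


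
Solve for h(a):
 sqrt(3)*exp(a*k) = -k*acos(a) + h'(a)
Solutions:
 h(a) = C1 + k*(a*acos(a) - sqrt(1 - a^2)) + sqrt(3)*Piecewise((exp(a*k)/k, Ne(k, 0)), (a, True))


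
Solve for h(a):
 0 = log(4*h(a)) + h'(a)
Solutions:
 Integral(1/(log(_y) + 2*log(2)), (_y, h(a))) = C1 - a


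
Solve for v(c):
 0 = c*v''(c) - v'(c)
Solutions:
 v(c) = C1 + C2*c^2


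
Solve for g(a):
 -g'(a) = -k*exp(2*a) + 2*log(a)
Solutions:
 g(a) = C1 - 2*a*log(a) + 2*a + k*exp(2*a)/2


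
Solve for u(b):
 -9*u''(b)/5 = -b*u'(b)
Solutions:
 u(b) = C1 + C2*erfi(sqrt(10)*b/6)


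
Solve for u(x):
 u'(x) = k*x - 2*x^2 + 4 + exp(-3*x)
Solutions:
 u(x) = C1 + k*x^2/2 - 2*x^3/3 + 4*x - exp(-3*x)/3


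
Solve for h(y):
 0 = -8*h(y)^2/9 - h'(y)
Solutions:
 h(y) = 9/(C1 + 8*y)


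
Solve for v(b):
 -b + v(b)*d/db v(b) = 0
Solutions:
 v(b) = -sqrt(C1 + b^2)
 v(b) = sqrt(C1 + b^2)


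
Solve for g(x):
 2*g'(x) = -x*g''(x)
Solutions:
 g(x) = C1 + C2/x


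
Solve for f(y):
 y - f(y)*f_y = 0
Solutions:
 f(y) = -sqrt(C1 + y^2)
 f(y) = sqrt(C1 + y^2)


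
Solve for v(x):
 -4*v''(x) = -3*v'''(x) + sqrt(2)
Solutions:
 v(x) = C1 + C2*x + C3*exp(4*x/3) - sqrt(2)*x^2/8


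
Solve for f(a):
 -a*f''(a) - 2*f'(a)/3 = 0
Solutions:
 f(a) = C1 + C2*a^(1/3)


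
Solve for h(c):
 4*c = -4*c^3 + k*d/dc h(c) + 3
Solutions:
 h(c) = C1 + c^4/k + 2*c^2/k - 3*c/k


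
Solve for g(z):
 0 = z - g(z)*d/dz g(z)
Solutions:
 g(z) = -sqrt(C1 + z^2)
 g(z) = sqrt(C1 + z^2)


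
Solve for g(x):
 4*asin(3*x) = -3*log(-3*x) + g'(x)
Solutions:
 g(x) = C1 + 3*x*log(-x) + 4*x*asin(3*x) - 3*x + 3*x*log(3) + 4*sqrt(1 - 9*x^2)/3


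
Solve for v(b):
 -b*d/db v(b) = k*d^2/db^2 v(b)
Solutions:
 v(b) = C1 + C2*sqrt(k)*erf(sqrt(2)*b*sqrt(1/k)/2)


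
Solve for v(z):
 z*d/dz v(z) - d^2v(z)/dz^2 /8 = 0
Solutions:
 v(z) = C1 + C2*erfi(2*z)


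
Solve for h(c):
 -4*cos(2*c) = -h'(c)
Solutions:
 h(c) = C1 + 2*sin(2*c)


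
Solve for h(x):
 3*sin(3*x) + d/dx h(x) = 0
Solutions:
 h(x) = C1 + cos(3*x)


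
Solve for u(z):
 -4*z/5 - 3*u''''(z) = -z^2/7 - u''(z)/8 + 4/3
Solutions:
 u(z) = C1 + C2*z + C3*exp(-sqrt(6)*z/12) + C4*exp(sqrt(6)*z/12) - 2*z^4/21 + 16*z^3/15 - 464*z^2/21


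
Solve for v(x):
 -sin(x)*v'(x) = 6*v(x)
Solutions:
 v(x) = C1*(cos(x)^3 + 3*cos(x)^2 + 3*cos(x) + 1)/(cos(x)^3 - 3*cos(x)^2 + 3*cos(x) - 1)


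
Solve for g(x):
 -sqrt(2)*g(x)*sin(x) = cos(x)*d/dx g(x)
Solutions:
 g(x) = C1*cos(x)^(sqrt(2))


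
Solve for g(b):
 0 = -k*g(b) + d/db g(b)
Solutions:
 g(b) = C1*exp(b*k)


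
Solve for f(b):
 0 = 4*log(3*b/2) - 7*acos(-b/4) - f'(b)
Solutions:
 f(b) = C1 + 4*b*log(b) - 7*b*acos(-b/4) - 4*b - 4*b*log(2) + 4*b*log(3) - 7*sqrt(16 - b^2)


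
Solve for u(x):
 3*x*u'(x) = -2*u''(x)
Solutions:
 u(x) = C1 + C2*erf(sqrt(3)*x/2)


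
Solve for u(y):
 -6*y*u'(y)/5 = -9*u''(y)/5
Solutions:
 u(y) = C1 + C2*erfi(sqrt(3)*y/3)


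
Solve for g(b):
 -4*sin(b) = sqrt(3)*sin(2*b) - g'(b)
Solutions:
 g(b) = C1 + sqrt(3)*sin(b)^2 - 4*cos(b)


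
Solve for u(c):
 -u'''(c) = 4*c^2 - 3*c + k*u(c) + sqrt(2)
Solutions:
 u(c) = C1*exp(c*(-k)^(1/3)) + C2*exp(c*(-k)^(1/3)*(-1 + sqrt(3)*I)/2) + C3*exp(-c*(-k)^(1/3)*(1 + sqrt(3)*I)/2) - 4*c^2/k + 3*c/k - sqrt(2)/k


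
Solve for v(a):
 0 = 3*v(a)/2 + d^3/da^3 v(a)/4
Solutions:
 v(a) = C3*exp(-6^(1/3)*a) + (C1*sin(2^(1/3)*3^(5/6)*a/2) + C2*cos(2^(1/3)*3^(5/6)*a/2))*exp(6^(1/3)*a/2)


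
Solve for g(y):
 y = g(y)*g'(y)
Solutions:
 g(y) = -sqrt(C1 + y^2)
 g(y) = sqrt(C1 + y^2)


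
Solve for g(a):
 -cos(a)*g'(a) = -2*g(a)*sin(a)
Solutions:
 g(a) = C1/cos(a)^2


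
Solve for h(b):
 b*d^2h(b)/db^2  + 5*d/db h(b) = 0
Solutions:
 h(b) = C1 + C2/b^4


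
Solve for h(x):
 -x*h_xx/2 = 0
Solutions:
 h(x) = C1 + C2*x


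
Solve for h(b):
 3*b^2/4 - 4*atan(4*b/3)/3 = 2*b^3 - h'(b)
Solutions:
 h(b) = C1 + b^4/2 - b^3/4 + 4*b*atan(4*b/3)/3 - log(16*b^2 + 9)/2


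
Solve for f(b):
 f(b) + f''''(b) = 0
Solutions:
 f(b) = (C1*sin(sqrt(2)*b/2) + C2*cos(sqrt(2)*b/2))*exp(-sqrt(2)*b/2) + (C3*sin(sqrt(2)*b/2) + C4*cos(sqrt(2)*b/2))*exp(sqrt(2)*b/2)


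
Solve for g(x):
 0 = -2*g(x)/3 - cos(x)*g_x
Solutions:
 g(x) = C1*(sin(x) - 1)^(1/3)/(sin(x) + 1)^(1/3)


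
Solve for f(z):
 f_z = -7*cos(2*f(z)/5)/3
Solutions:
 7*z/3 - 5*log(sin(2*f(z)/5) - 1)/4 + 5*log(sin(2*f(z)/5) + 1)/4 = C1


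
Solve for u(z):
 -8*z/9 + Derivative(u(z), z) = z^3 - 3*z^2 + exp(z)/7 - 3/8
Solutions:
 u(z) = C1 + z^4/4 - z^3 + 4*z^2/9 - 3*z/8 + exp(z)/7


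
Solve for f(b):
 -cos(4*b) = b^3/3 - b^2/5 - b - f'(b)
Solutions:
 f(b) = C1 + b^4/12 - b^3/15 - b^2/2 + sin(4*b)/4


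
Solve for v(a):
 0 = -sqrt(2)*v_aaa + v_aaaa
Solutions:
 v(a) = C1 + C2*a + C3*a^2 + C4*exp(sqrt(2)*a)


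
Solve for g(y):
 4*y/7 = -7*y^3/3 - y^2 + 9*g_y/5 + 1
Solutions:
 g(y) = C1 + 35*y^4/108 + 5*y^3/27 + 10*y^2/63 - 5*y/9


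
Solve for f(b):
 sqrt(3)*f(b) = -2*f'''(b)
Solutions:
 f(b) = C3*exp(-2^(2/3)*3^(1/6)*b/2) + (C1*sin(6^(2/3)*b/4) + C2*cos(6^(2/3)*b/4))*exp(2^(2/3)*3^(1/6)*b/4)


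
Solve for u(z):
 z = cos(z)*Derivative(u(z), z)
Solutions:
 u(z) = C1 + Integral(z/cos(z), z)


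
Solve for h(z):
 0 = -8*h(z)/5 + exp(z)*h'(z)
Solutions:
 h(z) = C1*exp(-8*exp(-z)/5)


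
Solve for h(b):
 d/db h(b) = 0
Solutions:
 h(b) = C1


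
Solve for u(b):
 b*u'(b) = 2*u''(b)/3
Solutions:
 u(b) = C1 + C2*erfi(sqrt(3)*b/2)


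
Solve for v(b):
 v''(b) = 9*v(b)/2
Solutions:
 v(b) = C1*exp(-3*sqrt(2)*b/2) + C2*exp(3*sqrt(2)*b/2)


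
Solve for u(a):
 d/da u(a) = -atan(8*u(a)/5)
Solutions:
 Integral(1/atan(8*_y/5), (_y, u(a))) = C1 - a


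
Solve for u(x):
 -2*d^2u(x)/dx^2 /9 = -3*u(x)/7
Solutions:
 u(x) = C1*exp(-3*sqrt(42)*x/14) + C2*exp(3*sqrt(42)*x/14)


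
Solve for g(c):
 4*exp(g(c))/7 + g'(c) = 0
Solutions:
 g(c) = log(1/(C1 + 4*c)) + log(7)


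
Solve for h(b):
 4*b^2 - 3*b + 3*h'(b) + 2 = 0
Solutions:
 h(b) = C1 - 4*b^3/9 + b^2/2 - 2*b/3


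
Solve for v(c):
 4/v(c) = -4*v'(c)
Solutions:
 v(c) = -sqrt(C1 - 2*c)
 v(c) = sqrt(C1 - 2*c)


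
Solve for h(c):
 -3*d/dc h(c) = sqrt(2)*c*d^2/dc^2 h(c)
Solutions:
 h(c) = C1 + C2*c^(1 - 3*sqrt(2)/2)


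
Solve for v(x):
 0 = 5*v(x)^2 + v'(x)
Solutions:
 v(x) = 1/(C1 + 5*x)


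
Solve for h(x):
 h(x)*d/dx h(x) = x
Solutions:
 h(x) = -sqrt(C1 + x^2)
 h(x) = sqrt(C1 + x^2)


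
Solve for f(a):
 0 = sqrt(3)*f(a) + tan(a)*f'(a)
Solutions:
 f(a) = C1/sin(a)^(sqrt(3))


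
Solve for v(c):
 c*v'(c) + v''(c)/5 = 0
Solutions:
 v(c) = C1 + C2*erf(sqrt(10)*c/2)


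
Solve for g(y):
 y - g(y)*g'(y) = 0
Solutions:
 g(y) = -sqrt(C1 + y^2)
 g(y) = sqrt(C1 + y^2)


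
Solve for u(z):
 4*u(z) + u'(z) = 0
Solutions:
 u(z) = C1*exp(-4*z)


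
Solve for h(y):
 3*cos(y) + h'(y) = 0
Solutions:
 h(y) = C1 - 3*sin(y)


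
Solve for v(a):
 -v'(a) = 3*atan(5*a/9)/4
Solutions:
 v(a) = C1 - 3*a*atan(5*a/9)/4 + 27*log(25*a^2 + 81)/40


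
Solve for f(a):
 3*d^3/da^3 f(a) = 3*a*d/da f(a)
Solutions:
 f(a) = C1 + Integral(C2*airyai(a) + C3*airybi(a), a)


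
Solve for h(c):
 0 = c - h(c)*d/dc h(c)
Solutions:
 h(c) = -sqrt(C1 + c^2)
 h(c) = sqrt(C1 + c^2)
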